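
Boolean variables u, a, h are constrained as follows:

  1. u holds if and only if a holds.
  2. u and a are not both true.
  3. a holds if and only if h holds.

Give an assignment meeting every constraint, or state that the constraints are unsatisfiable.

u=F, a=F, h=F

  (1) u=F, a=F — same ✓
  (2) u=F, a=F — not both ✓
  (3) a=F, h=F — same ✓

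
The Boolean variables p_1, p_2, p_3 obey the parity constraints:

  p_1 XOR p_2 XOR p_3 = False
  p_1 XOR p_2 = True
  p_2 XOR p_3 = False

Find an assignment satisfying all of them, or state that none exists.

p_1=F, p_2=T, p_3=T

p_1 XOR p_2 XOR p_3 = F XOR T XOR T = False ✓
p_1 XOR p_2 = F XOR T = True ✓
p_2 XOR p_3 = T XOR T = False ✓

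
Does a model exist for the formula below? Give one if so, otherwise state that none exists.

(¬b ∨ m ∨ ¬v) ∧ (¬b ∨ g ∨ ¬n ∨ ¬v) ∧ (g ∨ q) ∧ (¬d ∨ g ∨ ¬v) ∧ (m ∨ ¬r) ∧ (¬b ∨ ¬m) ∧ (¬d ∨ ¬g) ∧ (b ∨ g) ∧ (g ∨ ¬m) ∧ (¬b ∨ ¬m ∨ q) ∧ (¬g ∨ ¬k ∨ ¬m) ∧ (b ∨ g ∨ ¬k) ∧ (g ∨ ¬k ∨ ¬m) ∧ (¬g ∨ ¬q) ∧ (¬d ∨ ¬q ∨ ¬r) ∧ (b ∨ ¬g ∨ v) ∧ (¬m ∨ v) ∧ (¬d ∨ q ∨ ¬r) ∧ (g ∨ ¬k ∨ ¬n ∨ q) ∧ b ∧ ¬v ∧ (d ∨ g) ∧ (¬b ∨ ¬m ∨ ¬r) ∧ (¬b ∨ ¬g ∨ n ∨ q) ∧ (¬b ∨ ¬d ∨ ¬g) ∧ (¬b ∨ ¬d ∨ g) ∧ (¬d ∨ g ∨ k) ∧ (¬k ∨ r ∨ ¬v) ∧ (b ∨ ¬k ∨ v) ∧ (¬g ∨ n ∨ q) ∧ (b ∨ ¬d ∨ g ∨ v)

d = False, k = True, r = False, m = False, v = False, b = True, n = True, q = False, g = True

Unit clause (b) forces b = True.
Unit clause (¬v) forces v = False.
In (¬b ∨ ¬m) only ¬m is left, so m = False.
In (m ∨ ¬r) only ¬r is left, so r = False.
Try d = True:
  (¬d ∨ ¬g) forces g = False.
  clause (¬b ∨ ¬d ∨ g) is falsified — backtrack.
So d = False.
  then (d ∨ g) forces g = True.
  then (¬g ∨ ¬q) forces q = False.
  then (¬b ∨ ¬g ∨ n ∨ q) forces n = True.
Set k = True.
All clauses satisfied.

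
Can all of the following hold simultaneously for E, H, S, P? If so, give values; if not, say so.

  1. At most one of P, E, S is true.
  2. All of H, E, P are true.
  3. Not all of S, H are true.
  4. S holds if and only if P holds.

UNSATISFIABLE

Case E = True:
  (1) with E=T forces P = False.
  Constraint (2) is violated (P=F) — contradiction.
Case E = False:
  Constraint (2) is violated (E=F) — contradiction.
Both cases fail — unsatisfiable.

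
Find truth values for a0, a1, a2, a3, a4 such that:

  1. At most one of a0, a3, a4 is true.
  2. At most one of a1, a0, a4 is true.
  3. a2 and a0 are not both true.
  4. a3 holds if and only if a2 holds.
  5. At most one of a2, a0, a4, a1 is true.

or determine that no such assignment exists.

a0 = False, a1 = False, a2 = False, a3 = False, a4 = False

  (1) {a0, a3, a4}: 0 true — at most one ✓
  (2) {a1, a0, a4}: 0 true — at most one ✓
  (3) a2=F, a0=F — not both ✓
  (4) a3=F, a2=F — same ✓
  (5) {a2, a0, a4, a1}: 0 true — at most one ✓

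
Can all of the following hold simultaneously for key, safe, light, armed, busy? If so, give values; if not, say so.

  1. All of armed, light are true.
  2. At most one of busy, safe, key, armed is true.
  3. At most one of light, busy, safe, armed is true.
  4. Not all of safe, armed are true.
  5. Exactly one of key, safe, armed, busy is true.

Case light = True:
  (1) forces armed = True.
  Constraint (3) is violated (light=T, armed=T) — contradiction.
Case light = False:
  Constraint (1) is violated (light=F) — contradiction.
Both cases fail — unsatisfiable.

The formula is unsatisfiable.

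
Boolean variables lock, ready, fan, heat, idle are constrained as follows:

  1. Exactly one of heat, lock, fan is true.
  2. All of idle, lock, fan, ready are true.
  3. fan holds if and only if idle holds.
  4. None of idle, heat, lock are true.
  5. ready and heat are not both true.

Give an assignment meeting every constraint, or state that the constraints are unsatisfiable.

Case lock = True:
  Constraint (4) is violated (lock=T) — contradiction.
Case lock = False:
  Constraint (2) is violated (lock=F) — contradiction.
Both cases fail — unsatisfiable.

Unsatisfiable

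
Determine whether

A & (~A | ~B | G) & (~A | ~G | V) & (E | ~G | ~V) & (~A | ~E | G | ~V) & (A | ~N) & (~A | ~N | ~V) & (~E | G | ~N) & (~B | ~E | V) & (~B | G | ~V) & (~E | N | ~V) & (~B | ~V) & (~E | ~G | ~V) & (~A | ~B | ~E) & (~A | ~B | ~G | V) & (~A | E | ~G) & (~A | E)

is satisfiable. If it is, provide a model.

A: True; E: True; B: False; N: False; V: False; G: False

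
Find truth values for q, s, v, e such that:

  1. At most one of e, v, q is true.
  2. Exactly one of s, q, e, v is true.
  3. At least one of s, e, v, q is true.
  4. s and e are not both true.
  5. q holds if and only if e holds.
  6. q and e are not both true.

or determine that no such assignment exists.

q = False, s = True, v = False, e = False

  (1) {e, v, q}: 0 true — at most one ✓
  (2) {s, q, e, v}: 1 true — exactly one ✓
  (3) {s, e, v, q}: 1 true — at least one ✓
  (4) s=T, e=F — not both ✓
  (5) q=F, e=F — same ✓
  (6) q=F, e=F — not both ✓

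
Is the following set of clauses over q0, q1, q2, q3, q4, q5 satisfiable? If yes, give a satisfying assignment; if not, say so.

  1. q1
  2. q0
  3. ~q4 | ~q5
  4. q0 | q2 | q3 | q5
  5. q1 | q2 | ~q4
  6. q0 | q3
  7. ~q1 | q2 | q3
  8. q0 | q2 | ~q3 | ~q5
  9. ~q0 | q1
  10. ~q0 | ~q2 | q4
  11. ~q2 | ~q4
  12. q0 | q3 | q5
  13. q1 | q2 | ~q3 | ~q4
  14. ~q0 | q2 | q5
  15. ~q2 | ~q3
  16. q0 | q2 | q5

Unit clause (q1) forces q1 = True.
Unit clause (q0) forces q0 = True.
Try q2 = True:
  (~q0 | ~q2 | q4) forces q4 = True.
  clause (~q2 | ~q4) is falsified — backtrack.
So q2 = False.
  then (~q1 | q2 | q3) forces q3 = True.
  then (~q0 | q2 | q5) forces q5 = True.
  then (~q4 | ~q5) forces q4 = False.
All clauses satisfied.

q0 = True, q1 = True, q2 = False, q3 = True, q4 = False, q5 = True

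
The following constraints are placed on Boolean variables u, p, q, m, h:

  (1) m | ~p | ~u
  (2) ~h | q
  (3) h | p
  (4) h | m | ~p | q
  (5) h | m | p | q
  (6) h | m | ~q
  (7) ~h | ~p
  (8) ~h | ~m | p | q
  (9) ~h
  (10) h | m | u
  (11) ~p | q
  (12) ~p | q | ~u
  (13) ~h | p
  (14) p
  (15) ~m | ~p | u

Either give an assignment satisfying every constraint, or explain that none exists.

Unit clause (~h) forces h = False.
Unit clause (p) forces p = True.
In (~p | q) only q is left, so q = True.
In (h | m | ~q) only m is left, so m = True.
In (~m | ~p | u) only u is left, so u = True.
All clauses satisfied.

u=T, p=T, q=T, m=T, h=F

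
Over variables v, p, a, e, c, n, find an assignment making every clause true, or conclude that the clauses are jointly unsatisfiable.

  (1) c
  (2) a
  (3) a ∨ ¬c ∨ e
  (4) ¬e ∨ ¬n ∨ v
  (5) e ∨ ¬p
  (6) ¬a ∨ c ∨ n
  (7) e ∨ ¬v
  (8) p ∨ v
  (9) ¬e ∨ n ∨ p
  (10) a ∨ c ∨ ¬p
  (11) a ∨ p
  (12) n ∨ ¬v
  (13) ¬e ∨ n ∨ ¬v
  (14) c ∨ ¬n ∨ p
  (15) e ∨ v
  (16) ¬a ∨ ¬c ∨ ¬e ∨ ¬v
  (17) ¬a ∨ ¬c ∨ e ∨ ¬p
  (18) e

v = False; p = True; a = True; e = True; c = True; n = False

Unit clause (c) forces c = True.
Unit clause (a) forces a = True.
Unit clause (e) forces e = True.
In (¬a ∨ ¬c ∨ ¬e ∨ ¬v) only ¬v is left, so v = False.
In (¬e ∨ ¬n ∨ v) only ¬n is left, so n = False.
In (p ∨ v) only p is left, so p = True.
All clauses satisfied.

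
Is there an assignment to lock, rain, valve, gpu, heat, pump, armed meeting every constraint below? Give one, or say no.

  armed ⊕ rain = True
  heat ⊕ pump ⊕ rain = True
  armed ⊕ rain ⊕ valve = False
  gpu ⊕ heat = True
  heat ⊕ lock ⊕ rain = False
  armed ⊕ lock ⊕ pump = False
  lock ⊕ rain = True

lock = True, rain = False, valve = True, gpu = False, heat = True, pump = False, armed = True

armed ⊕ rain = T ⊕ F = True ✓
heat ⊕ pump ⊕ rain = T ⊕ F ⊕ F = True ✓
armed ⊕ rain ⊕ valve = T ⊕ F ⊕ T = False ✓
gpu ⊕ heat = F ⊕ T = True ✓
heat ⊕ lock ⊕ rain = T ⊕ T ⊕ F = False ✓
armed ⊕ lock ⊕ pump = T ⊕ T ⊕ F = False ✓
lock ⊕ rain = T ⊕ F = True ✓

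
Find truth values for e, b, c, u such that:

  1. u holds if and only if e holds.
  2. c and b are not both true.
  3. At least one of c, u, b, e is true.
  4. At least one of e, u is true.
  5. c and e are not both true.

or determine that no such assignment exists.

e: True, b: True, c: False, u: True

  (1) u=T, e=T — same ✓
  (2) c=F, b=T — not both ✓
  (3) {c, u, b, e}: 3 true — at least one ✓
  (4) {e, u}: 2 true — at least one ✓
  (5) c=F, e=T — not both ✓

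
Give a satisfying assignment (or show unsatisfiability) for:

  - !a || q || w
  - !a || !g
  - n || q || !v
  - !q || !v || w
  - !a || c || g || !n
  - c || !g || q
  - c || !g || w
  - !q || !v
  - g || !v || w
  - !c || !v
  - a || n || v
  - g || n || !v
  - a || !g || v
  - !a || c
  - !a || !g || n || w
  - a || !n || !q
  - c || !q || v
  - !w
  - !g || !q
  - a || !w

q = False, g = False, c = False, a = False, v = False, w = False, n = True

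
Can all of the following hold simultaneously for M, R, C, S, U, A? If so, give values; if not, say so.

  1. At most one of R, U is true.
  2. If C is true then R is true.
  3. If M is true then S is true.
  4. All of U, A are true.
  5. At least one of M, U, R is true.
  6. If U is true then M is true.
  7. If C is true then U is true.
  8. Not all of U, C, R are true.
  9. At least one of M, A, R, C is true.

M = True, R = False, C = False, S = True, U = True, A = True

  (1) {R, U}: 1 true — at most one ✓
  (2) C=F ⇒ R: vacuous ✓
  (3) M=T ⇒ S: T ✓
  (4) {U, A}: all 2 true ✓
  (5) {M, U, R}: 2 true — at least one ✓
  (6) U=T ⇒ M: T ✓
  (7) C=F ⇒ U: vacuous ✓
  (8) {U, C, R}: 1/3 true — not all ✓
  (9) {M, A, R, C}: 2 true — at least one ✓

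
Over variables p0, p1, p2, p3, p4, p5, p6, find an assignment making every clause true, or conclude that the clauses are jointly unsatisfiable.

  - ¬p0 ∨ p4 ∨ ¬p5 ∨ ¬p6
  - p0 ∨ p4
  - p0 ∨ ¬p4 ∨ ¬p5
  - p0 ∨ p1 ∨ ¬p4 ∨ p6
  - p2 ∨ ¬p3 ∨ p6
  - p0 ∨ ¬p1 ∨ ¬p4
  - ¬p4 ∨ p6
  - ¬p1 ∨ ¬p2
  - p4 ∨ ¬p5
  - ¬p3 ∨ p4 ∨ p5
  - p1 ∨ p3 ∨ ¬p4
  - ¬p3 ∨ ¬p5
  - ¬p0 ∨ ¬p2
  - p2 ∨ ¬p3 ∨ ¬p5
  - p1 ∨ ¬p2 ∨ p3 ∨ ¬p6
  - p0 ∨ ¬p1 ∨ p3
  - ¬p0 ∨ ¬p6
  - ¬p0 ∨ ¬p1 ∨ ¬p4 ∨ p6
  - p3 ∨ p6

Set p0 = False.
  then (p0 ∨ p4) forces p4 = True.
  then (p0 ∨ ¬p4 ∨ ¬p5) forces p5 = False.
  then (p0 ∨ ¬p1 ∨ ¬p4) forces p1 = False.
  then (¬p4 ∨ p6) forces p6 = True.
  then (p1 ∨ p3 ∨ ¬p4) forces p3 = True.
Set p2 = False.
All clauses satisfied.

p0 = False, p1 = False, p2 = False, p3 = True, p4 = True, p5 = False, p6 = True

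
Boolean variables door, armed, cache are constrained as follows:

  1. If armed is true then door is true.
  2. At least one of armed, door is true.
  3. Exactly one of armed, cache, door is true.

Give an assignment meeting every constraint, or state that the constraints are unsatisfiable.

door=T; armed=F; cache=F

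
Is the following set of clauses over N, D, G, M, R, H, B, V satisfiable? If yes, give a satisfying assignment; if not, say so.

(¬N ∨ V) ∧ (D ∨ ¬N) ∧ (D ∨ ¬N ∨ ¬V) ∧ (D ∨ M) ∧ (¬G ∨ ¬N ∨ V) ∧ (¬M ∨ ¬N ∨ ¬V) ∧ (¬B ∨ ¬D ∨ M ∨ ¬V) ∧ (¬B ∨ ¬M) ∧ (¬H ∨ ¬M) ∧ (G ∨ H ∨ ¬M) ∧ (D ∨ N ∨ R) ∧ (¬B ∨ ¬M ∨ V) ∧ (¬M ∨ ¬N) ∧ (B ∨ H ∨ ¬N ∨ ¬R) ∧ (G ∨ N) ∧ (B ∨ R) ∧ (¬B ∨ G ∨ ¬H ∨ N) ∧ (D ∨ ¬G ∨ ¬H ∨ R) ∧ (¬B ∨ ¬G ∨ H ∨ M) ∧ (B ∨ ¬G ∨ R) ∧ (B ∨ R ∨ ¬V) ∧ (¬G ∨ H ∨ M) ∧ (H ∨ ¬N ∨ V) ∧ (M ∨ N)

N = False, D = False, G = True, M = True, R = True, H = False, B = False, V = False

Set N = False.
  then (G ∨ N) forces G = True.
  then (M ∨ N) forces M = True.
  then (¬B ∨ ¬M) forces B = False.
  then (¬H ∨ ¬M) forces H = False.
  then (B ∨ R) forces R = True.
Set D = False.
Set V = False.
All clauses satisfied.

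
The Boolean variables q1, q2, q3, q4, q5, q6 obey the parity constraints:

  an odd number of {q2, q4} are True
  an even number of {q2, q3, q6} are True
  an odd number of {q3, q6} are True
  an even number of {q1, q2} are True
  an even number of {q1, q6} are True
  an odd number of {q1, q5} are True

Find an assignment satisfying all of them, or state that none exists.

q1: True; q2: True; q3: False; q4: False; q5: False; q6: True

{q2, q4}: 1 true → odd ✓
{q2, q3, q6}: 2 true → even ✓
{q3, q6}: 1 true → odd ✓
{q1, q2}: 2 true → even ✓
{q1, q6}: 2 true → even ✓
{q1, q5}: 1 true → odd ✓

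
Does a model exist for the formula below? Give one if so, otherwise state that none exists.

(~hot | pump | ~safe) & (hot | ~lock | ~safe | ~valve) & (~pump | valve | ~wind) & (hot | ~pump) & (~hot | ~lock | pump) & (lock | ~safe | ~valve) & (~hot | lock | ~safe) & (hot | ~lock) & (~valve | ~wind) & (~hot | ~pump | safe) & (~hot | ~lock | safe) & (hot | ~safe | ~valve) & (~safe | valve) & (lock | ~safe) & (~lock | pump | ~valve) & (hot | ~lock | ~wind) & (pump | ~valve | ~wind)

valve = False; lock = False; safe = False; wind = True; pump = False; hot = False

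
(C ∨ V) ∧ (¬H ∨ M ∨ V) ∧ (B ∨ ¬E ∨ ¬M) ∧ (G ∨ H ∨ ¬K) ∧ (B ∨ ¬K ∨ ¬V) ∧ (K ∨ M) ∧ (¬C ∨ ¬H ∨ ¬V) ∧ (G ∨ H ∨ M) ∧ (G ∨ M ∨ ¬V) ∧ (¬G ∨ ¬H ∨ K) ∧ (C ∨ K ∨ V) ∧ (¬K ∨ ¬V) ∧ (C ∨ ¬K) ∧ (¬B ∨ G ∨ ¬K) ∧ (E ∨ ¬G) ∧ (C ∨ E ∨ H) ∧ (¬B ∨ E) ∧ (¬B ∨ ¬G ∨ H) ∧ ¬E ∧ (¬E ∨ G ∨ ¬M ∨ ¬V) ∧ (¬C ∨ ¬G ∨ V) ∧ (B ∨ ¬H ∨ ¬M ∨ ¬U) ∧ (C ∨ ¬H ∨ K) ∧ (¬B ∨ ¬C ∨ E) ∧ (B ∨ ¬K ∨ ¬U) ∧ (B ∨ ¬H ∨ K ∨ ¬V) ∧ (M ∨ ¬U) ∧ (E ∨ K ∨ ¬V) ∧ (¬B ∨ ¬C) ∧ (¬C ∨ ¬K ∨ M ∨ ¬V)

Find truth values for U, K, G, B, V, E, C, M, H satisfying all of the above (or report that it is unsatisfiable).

Unit clause (¬E) forces E = False.
In (E ∨ ¬G) only ¬G is left, so G = False.
In (¬B ∨ E) only ¬B is left, so B = False.
Set U = False.
Set K = False.
  then (K ∨ M) forces M = True.
  then (E ∨ K ∨ ¬V) forces V = False.
  then (C ∨ V) forces C = True.
Set H = False.
All clauses satisfied.

U = False, K = False, G = False, B = False, V = False, E = False, C = True, M = True, H = False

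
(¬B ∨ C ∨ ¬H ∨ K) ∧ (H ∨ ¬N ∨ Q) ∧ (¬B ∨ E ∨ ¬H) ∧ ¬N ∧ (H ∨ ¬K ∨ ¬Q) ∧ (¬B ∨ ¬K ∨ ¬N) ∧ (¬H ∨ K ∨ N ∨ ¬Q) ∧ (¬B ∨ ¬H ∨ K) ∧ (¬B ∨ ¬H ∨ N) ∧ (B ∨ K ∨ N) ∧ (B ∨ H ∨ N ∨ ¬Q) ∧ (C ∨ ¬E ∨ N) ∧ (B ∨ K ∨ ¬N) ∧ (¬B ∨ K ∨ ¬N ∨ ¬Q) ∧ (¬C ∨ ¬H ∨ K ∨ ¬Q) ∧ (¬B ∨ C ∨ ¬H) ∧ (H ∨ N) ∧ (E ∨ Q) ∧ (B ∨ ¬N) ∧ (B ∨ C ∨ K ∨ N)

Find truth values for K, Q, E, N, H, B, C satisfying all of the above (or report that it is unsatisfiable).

K = True, Q = False, E = True, N = False, H = True, B = False, C = True

Unit clause (¬N) forces N = False.
In (H ∨ N) only H is left, so H = True.
In (¬B ∨ ¬H ∨ N) only ¬B is left, so B = False.
In (B ∨ K ∨ N) only K is left, so K = True.
Set Q = False.
  then (E ∨ Q) forces E = True.
  then (C ∨ ¬E ∨ N) forces C = True.
All clauses satisfied.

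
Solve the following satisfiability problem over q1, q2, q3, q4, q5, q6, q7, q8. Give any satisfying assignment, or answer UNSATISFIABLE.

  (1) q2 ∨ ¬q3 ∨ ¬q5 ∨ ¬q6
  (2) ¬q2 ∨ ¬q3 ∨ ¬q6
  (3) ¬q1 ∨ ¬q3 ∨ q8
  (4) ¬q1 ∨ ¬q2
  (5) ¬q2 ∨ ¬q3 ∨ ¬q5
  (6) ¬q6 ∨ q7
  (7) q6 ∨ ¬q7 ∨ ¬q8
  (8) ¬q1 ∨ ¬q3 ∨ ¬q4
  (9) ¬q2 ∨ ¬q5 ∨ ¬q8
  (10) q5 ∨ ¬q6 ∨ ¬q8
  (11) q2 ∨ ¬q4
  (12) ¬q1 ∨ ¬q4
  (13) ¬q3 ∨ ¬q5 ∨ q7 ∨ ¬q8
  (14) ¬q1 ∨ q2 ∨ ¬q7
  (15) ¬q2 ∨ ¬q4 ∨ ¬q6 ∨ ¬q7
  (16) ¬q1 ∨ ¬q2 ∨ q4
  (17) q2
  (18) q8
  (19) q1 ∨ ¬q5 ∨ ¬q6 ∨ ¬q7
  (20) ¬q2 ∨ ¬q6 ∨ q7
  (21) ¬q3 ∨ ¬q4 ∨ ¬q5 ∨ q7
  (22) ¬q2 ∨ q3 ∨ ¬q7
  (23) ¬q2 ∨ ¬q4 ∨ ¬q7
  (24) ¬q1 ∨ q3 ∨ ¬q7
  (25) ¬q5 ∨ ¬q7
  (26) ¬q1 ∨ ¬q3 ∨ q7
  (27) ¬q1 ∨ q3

q1 = False, q2 = True, q3 = True, q4 = True, q5 = False, q6 = False, q7 = False, q8 = True

Unit clause (q2) forces q2 = True.
Unit clause (q8) forces q8 = True.
In (¬q1 ∨ ¬q2) only ¬q1 is left, so q1 = False.
In (¬q2 ∨ ¬q5 ∨ ¬q8) only ¬q5 is left, so q5 = False.
In (q5 ∨ ¬q6 ∨ ¬q8) only ¬q6 is left, so q6 = False.
In (q6 ∨ ¬q7 ∨ ¬q8) only ¬q7 is left, so q7 = False.
Set q3 = True.
Set q4 = True.
All clauses satisfied.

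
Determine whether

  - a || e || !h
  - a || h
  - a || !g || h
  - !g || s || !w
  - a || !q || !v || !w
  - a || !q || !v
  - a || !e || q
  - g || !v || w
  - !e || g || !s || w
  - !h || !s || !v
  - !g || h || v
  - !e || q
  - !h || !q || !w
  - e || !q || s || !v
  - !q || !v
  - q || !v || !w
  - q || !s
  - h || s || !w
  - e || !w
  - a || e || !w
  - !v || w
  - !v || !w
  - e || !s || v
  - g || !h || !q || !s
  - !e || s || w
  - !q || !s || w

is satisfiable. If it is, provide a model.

Set v = False.
Set q = False.
  then (!e || q) forces e = False.
  then (q || !s) forces s = False.
  then (e || !w) forces w = False.
Set h = False.
  then (a || h) forces a = True.
  then (!g || h || v) forces g = False.
All clauses satisfied.

v = False, q = False, e = False, s = False, h = False, a = True, g = False, w = False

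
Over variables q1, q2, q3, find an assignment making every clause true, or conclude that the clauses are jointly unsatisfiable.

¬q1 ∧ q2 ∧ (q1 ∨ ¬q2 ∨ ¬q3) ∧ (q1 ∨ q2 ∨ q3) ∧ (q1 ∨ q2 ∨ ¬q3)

q1: False, q2: True, q3: False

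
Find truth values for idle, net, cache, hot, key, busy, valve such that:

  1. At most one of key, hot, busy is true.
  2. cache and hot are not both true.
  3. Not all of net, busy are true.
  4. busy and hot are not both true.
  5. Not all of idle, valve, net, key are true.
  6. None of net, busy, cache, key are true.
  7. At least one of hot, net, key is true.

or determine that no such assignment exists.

idle=T; net=F; cache=F; hot=T; key=F; busy=F; valve=F

  (1) {key, hot, busy}: 1 true — at most one ✓
  (2) cache=F, hot=T — not both ✓
  (3) {net, busy}: 0/2 true — not all ✓
  (4) busy=F, hot=T — not both ✓
  (5) {idle, valve, net, key}: 1/4 true — not all ✓
  (6) {net, busy, cache, key}: 0 true — none ✓
  (7) {hot, net, key}: 1 true — at least one ✓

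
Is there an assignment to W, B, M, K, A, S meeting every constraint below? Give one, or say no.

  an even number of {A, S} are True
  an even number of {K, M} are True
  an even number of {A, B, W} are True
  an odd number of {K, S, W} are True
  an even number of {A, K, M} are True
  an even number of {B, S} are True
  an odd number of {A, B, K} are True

W = False, B = False, M = True, K = True, A = False, S = False

{A, S}: 0 true → even ✓
{K, M}: 2 true → even ✓
{A, B, W}: 0 true → even ✓
{K, S, W}: 1 true → odd ✓
{A, K, M}: 2 true → even ✓
{B, S}: 0 true → even ✓
{A, B, K}: 1 true → odd ✓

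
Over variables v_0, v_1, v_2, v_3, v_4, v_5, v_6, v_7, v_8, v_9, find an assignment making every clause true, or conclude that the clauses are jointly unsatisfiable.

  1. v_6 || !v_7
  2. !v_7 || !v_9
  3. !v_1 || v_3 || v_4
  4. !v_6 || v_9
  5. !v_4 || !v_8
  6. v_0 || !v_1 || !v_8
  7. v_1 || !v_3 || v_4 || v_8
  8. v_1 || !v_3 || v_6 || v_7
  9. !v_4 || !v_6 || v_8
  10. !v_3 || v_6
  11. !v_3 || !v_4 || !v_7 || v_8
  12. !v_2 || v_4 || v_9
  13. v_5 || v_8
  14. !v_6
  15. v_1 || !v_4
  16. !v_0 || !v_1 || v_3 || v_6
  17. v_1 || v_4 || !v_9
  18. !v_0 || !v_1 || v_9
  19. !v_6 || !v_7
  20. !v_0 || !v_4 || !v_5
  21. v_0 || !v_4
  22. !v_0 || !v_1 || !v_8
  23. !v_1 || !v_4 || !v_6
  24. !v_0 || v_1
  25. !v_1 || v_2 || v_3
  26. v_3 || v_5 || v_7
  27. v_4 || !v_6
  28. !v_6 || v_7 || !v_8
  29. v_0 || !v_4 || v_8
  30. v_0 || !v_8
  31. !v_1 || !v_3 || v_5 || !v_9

v_0: False, v_1: False, v_2: False, v_3: False, v_4: False, v_5: True, v_6: False, v_7: False, v_8: False, v_9: False

Unit clause (!v_6) forces v_6 = False.
In (v_6 || !v_7) only !v_7 is left, so v_7 = False.
In (!v_3 || v_6) only !v_3 is left, so v_3 = False.
In (v_3 || v_5 || v_7) only v_5 is left, so v_5 = True.
Set v_0 = False.
  then (v_0 || !v_4) forces v_4 = False.
  then (v_0 || !v_8) forces v_8 = False.
  then (!v_1 || v_3 || v_4) forces v_1 = False.
  then (v_1 || v_4 || !v_9) forces v_9 = False.
  then (!v_2 || v_4 || v_9) forces v_2 = False.
All clauses satisfied.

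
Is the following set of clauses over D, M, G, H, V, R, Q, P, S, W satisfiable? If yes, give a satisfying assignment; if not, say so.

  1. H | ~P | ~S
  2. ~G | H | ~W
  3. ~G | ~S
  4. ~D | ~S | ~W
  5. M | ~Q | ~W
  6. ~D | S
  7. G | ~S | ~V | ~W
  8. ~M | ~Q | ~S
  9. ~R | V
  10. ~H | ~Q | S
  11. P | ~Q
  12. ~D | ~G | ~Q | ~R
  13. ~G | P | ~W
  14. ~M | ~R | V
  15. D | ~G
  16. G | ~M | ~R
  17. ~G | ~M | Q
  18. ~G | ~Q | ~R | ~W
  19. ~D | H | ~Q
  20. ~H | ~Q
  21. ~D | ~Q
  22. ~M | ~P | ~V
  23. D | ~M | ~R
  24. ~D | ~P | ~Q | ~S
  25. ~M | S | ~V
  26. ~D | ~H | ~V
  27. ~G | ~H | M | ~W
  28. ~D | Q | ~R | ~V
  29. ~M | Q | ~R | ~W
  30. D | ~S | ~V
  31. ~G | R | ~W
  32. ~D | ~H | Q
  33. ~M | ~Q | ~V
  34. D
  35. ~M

D: True, M: False, G: False, H: False, V: True, R: False, Q: False, P: False, S: True, W: False

Unit clause (D) forces D = True.
Unit clause (~M) forces M = False.
In (~D | S) only S is left, so S = True.
In (~D | ~Q) only ~Q is left, so Q = False.
In (~D | ~H | Q) only ~H is left, so H = False.
In (H | ~P | ~S) only ~P is left, so P = False.
In (~G | ~S) only ~G is left, so G = False.
In (~D | ~S | ~W) only ~W is left, so W = False.
Set V = True.
  then (~D | Q | ~R | ~V) forces R = False.
All clauses satisfied.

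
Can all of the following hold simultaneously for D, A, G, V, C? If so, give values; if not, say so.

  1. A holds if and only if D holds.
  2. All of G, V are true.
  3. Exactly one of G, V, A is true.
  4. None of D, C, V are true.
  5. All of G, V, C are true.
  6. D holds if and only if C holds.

No satisfying assignment exists.

Case V = True:
  Constraint (4) is violated (V=T) — contradiction.
Case V = False:
  Constraint (2) is violated (V=F) — contradiction.
Both cases fail — unsatisfiable.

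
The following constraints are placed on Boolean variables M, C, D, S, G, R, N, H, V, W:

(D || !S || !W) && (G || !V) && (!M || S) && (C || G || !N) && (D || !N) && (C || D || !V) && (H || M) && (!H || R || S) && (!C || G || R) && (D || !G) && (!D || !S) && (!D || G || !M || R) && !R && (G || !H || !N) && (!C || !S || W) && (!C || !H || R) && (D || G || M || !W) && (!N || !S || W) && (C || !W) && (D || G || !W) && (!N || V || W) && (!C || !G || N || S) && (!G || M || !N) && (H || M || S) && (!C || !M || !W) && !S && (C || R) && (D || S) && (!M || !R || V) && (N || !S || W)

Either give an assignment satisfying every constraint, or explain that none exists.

Case S = True:
  Clause (!S) is falsified — contradiction.
Case S = False:
  (!M || S) forces M = False.
  (H || M) forces H = True.
  (!H || R || S) forces R = True.
  Clause (!R) is falsified — contradiction.
Both cases fail, so the formula is unsatisfiable.

The formula is unsatisfiable.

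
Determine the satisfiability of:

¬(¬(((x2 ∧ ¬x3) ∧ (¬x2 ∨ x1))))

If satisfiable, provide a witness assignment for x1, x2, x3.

x1=T, x2=T, x3=F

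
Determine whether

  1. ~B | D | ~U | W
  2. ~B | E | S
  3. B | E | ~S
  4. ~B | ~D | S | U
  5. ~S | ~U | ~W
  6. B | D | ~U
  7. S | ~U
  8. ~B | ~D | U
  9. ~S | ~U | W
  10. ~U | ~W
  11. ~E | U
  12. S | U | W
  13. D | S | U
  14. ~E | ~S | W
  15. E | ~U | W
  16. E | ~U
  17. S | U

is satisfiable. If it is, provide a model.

Set B = True.
Try U = True:
  (S | ~U) forces S = True.
  (~S | ~U | ~W) forces W = False.
  clause (~S | ~U | W) is falsified — backtrack.
So U = False.
  then (~B | ~D | U) forces D = False.
  then (~E | U) forces E = False.
  then (D | S | U) forces S = True.
Set W = True.
All clauses satisfied.

B = True, U = False, W = True, D = False, S = True, E = False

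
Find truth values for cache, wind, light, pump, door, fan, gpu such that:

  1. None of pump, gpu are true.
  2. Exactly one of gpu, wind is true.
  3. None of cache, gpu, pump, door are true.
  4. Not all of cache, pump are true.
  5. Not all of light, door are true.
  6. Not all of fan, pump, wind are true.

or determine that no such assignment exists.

cache = False, wind = True, light = True, pump = False, door = False, fan = False, gpu = False

  (1) {pump, gpu}: 0 true — none ✓
  (2) {gpu, wind}: 1 true — exactly one ✓
  (3) {cache, gpu, pump, door}: 0 true — none ✓
  (4) {cache, pump}: 0/2 true — not all ✓
  (5) {light, door}: 1/2 true — not all ✓
  (6) {fan, pump, wind}: 1/3 true — not all ✓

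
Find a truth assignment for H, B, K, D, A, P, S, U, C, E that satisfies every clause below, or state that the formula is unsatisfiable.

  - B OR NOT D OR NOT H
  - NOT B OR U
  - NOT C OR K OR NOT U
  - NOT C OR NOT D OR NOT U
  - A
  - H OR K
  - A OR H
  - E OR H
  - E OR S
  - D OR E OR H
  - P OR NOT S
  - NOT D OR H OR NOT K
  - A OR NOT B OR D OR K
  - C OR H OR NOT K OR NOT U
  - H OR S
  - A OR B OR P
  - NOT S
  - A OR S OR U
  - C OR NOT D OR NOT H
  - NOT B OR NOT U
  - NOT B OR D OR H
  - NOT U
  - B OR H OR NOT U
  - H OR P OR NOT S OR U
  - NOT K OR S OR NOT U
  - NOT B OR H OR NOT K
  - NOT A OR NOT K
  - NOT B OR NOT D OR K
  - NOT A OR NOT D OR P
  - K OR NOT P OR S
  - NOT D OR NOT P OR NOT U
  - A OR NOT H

Unit clause (A) forces A = True.
Unit clause (NOT S) forces S = False.
Unit clause (NOT U) forces U = False.
In (NOT A OR NOT K) only NOT K is left, so K = False.
In (K OR NOT P OR S) only NOT P is left, so P = False.
In (NOT B OR U) only NOT B is left, so B = False.
In (H OR K) only H is left, so H = True.
In (E OR S) only E is left, so E = True.
In (NOT A OR NOT D OR P) only NOT D is left, so D = False.
Set C = False.
All clauses satisfied.

H=T; B=F; K=F; D=F; A=T; P=F; S=F; U=F; C=F; E=T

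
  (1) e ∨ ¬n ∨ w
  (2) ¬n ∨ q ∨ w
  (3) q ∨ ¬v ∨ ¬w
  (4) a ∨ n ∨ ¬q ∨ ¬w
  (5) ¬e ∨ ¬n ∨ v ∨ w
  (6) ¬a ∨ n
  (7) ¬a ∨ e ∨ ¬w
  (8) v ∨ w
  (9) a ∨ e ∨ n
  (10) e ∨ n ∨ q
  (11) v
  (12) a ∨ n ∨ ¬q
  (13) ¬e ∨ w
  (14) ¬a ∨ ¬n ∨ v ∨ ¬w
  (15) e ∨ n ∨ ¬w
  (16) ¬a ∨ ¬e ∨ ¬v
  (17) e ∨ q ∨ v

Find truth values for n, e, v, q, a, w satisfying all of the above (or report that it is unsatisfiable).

Unit clause (v) forces v = True.
Set n = True.
Set e = True.
  then (¬e ∨ w) forces w = True.
  then (¬a ∨ ¬e ∨ ¬v) forces a = False.
  then (q ∨ ¬v ∨ ¬w) forces q = True.
All clauses satisfied.

n = True, e = True, v = True, q = True, a = False, w = True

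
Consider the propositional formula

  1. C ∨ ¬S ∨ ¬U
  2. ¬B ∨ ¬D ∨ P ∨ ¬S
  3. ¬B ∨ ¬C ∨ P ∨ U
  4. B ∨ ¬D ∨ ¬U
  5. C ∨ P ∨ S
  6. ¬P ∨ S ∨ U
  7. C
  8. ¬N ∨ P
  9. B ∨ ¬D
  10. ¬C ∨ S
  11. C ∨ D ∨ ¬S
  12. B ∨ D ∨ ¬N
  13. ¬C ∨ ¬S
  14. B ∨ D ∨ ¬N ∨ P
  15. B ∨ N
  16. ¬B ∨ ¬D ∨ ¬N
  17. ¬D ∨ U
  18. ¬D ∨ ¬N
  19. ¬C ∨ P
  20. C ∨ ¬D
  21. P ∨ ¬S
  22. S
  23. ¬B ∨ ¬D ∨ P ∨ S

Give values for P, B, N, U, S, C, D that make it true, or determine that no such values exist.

No satisfying assignment exists.

Case S = True:
  (C) forces C = True.
  Clause (¬C ∨ ¬S) is falsified — contradiction.
Case S = False:
  Clause (S) is falsified — contradiction.
Both cases fail, so the formula is unsatisfiable.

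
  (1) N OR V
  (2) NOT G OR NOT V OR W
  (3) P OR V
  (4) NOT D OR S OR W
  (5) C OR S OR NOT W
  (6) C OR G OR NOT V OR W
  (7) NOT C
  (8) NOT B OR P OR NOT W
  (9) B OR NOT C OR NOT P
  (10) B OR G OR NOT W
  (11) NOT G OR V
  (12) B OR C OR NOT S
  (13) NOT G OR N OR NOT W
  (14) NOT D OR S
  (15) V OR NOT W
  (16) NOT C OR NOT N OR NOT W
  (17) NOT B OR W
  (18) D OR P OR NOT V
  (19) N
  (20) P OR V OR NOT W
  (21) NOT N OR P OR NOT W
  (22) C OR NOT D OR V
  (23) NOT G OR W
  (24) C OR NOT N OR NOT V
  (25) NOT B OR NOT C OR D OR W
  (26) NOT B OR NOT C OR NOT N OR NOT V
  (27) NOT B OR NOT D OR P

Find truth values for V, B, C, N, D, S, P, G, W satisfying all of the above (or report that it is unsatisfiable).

Unit clause (NOT C) forces C = False.
Unit clause (N) forces N = True.
In (C OR NOT N OR NOT V) only NOT V is left, so V = False.
In (P OR V) only P is left, so P = True.
In (NOT G OR V) only NOT G is left, so G = False.
In (V OR NOT W) only NOT W is left, so W = False.
In (NOT B OR W) only NOT B is left, so B = False.
In (C OR NOT D OR V) only NOT D is left, so D = False.
In (B OR C OR NOT S) only NOT S is left, so S = False.
All clauses satisfied.

V = False, B = False, C = False, N = True, D = False, S = False, P = True, G = False, W = False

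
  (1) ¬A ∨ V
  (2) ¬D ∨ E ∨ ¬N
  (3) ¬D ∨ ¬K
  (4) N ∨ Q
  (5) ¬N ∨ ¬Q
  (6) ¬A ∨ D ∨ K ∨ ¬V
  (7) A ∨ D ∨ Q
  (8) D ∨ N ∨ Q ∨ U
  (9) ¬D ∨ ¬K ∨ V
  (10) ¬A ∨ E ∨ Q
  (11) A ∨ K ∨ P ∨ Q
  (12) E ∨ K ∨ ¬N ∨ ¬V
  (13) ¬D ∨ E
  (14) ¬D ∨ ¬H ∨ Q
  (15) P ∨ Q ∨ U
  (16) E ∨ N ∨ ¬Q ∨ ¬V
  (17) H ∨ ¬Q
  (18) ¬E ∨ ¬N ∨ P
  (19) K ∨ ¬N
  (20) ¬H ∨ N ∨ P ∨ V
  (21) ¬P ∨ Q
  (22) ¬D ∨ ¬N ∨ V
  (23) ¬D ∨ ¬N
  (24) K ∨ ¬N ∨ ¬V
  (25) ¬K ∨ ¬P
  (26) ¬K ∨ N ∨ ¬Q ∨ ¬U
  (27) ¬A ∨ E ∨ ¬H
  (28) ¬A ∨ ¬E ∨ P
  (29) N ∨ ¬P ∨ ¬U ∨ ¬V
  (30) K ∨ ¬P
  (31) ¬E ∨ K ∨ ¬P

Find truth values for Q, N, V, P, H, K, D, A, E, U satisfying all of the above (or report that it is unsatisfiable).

Q: True, N: False, V: True, P: False, H: True, K: False, D: False, A: False, E: True, U: True

Set Q = True.
  then (¬N ∨ ¬Q) forces N = False.
  then (H ∨ ¬Q) forces H = True.
Try V = False:
  (¬A ∨ V) forces A = False.
  (¬H ∨ N ∨ P ∨ V) forces P = True.
  (¬K ∨ ¬P) forces K = False.
  clause (K ∨ ¬P) is falsified — backtrack.
So V = True.
  then (E ∨ N ∨ ¬Q ∨ ¬V) forces E = True.
Set P = False.
  then (¬A ∨ ¬E ∨ P) forces A = False.
Set K = False.
Set D = False.
Set U = True.
All clauses satisfied.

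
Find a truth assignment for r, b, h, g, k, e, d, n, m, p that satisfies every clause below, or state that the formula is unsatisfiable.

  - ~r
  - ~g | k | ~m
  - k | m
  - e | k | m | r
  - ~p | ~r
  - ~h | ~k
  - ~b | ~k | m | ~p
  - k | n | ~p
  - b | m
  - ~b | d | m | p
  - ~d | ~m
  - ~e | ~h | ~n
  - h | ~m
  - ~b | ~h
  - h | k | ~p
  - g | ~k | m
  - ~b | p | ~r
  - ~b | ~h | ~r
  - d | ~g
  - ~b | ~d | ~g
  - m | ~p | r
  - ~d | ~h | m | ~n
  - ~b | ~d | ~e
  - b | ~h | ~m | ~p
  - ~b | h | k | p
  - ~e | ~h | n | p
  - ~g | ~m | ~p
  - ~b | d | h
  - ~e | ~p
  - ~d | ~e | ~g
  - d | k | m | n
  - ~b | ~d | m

Unit clause (~r) forces r = False.
Set b = False.
  then (b | m) forces m = True.
  then (~d | ~m) forces d = False.
  then (h | ~m) forces h = True.
  then (d | ~g) forces g = False.
  then (b | ~h | ~m | ~p) forces p = False.
  then (~h | ~k) forces k = False.
Try e = True:
  (~e | ~h | ~n) forces n = False.
  clause (~e | ~h | n | p) is falsified — backtrack.
So e = False.
Set n = True.
All clauses satisfied.

r = False; b = False; h = True; g = False; k = False; e = False; d = False; n = True; m = True; p = False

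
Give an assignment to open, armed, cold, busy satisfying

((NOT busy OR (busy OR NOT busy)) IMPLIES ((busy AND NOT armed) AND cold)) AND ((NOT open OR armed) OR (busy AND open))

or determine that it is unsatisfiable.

open: False, armed: False, cold: True, busy: True

  (NOT busy OR (busy OR NOT busy)) IMPLIES ((busy AND NOT armed) AND cold) = True
    NOT busy OR (busy OR NOT busy) = True
      NOT busy = False
      busy OR NOT busy = True
        NOT busy = False
    (busy AND NOT armed) AND cold = True
      busy AND NOT armed = True
        NOT armed = True
  (NOT open OR armed) OR (busy AND open) = True
    NOT open OR armed = True
      NOT open = True
    busy AND open = False
Both conjuncts True, so the formula holds.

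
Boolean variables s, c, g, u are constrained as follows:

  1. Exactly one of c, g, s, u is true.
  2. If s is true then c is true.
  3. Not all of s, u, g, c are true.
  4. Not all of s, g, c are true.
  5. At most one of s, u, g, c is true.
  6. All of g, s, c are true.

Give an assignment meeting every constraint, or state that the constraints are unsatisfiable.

Case s = True:
  (1) with s=T forces c = False.
  Constraint (2) is violated (s=T, c=F) — contradiction.
Case s = False:
  Constraint (6) is violated (s=F) — contradiction.
Both cases fail — unsatisfiable.

UNSATISFIABLE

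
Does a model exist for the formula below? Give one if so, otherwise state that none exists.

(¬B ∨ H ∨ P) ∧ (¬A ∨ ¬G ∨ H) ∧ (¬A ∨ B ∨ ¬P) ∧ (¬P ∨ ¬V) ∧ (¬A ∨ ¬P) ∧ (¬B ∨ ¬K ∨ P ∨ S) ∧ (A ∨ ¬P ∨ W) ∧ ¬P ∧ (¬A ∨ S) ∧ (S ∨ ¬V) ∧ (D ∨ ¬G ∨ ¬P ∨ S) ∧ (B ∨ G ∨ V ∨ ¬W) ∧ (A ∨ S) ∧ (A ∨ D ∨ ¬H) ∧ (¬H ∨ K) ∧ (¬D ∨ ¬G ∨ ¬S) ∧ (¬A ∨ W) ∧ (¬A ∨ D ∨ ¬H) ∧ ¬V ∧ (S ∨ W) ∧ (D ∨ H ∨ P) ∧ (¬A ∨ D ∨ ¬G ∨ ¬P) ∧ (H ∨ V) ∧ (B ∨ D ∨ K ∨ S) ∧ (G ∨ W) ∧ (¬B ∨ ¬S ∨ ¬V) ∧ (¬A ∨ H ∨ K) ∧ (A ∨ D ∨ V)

Unit clause (¬P) forces P = False.
Unit clause (¬V) forces V = False.
In (H ∨ V) only H is left, so H = True.
In (¬H ∨ K) only K is left, so K = True.
Set D = True.
Set B = True.
  then (¬B ∨ ¬K ∨ P ∨ S) forces S = True.
  then (¬D ∨ ¬G ∨ ¬S) forces G = False.
  then (G ∨ W) forces W = True.
Set A = True.
All clauses satisfied.

V=F; D=T; B=T; A=T; W=T; H=T; G=F; P=F; K=T; S=T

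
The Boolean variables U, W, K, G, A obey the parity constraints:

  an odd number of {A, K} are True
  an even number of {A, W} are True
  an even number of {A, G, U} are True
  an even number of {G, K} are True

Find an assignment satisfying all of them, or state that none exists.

U = True; W = True; K = False; G = False; A = True

{A, K}: 1 true → odd ✓
{A, W}: 2 true → even ✓
{A, G, U}: 2 true → even ✓
{G, K}: 0 true → even ✓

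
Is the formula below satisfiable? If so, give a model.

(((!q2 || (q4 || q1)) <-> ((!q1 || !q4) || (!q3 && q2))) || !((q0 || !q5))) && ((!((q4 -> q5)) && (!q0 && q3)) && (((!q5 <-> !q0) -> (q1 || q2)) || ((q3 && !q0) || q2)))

q0 = False, q1 = False, q2 = True, q3 = True, q4 = True, q5 = False

  ((!q2 || (q4 || q1)) <-> ((!q1 || !q4) || (!q3 && q2))) || !((q0 || !q5)) = True
    (!q2 || (q4 || q1)) <-> ((!q1 || !q4) || (!q3 && q2)) = True
      !q2 || (q4 || q1) = True
        !q2 = False
        q4 || q1 = True
      (!q1 || !q4) || (!q3 && q2) = True
        !q1 || !q4 = True
          !q1 = True
          !q4 = False
        !q3 && q2 = False
          !q3 = False
    !((q0 || !q5)) = False
      q0 || !q5 = True
        !q5 = True
  (!((q4 -> q5)) && (!q0 && q3)) && (((!q5 <-> !q0) -> (q1 || q2)) || ((q3 && !q0) || q2)) = True
    !((q4 -> q5)) && (!q0 && q3) = True
      !((q4 -> q5)) = True
        q4 -> q5 = False
      !q0 && q3 = True
        !q0 = True
    ((!q5 <-> !q0) -> (q1 || q2)) || ((q3 && !q0) || q2) = True
      (!q5 <-> !q0) -> (q1 || q2) = True
        !q5 <-> !q0 = True
          !q5 = True
          !q0 = True
        q1 || q2 = True
      (q3 && !q0) || q2 = True
        q3 && !q0 = True
          !q0 = True
Both conjuncts True, so the formula holds.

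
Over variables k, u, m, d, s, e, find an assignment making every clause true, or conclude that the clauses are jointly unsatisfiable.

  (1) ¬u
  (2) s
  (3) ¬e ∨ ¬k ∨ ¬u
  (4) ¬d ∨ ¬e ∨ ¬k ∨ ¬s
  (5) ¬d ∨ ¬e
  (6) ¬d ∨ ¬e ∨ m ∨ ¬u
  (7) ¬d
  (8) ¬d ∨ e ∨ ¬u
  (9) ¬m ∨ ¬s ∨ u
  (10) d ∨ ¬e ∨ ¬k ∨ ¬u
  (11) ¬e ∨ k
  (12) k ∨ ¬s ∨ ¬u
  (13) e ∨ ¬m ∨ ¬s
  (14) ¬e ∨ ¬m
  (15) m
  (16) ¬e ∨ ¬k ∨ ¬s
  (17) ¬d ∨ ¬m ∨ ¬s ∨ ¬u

Case m = True:
  (¬u) forces u = False.
  (s) forces s = True.
  Clause (¬m ∨ ¬s ∨ u) is falsified — contradiction.
Case m = False:
  Clause (m) is falsified — contradiction.
Both cases fail, so the formula is unsatisfiable.

Unsatisfiable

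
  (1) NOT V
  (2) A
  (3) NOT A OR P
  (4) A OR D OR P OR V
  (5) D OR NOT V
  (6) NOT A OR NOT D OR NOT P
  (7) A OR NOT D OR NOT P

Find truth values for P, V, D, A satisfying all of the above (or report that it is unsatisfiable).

P = True, V = False, D = False, A = True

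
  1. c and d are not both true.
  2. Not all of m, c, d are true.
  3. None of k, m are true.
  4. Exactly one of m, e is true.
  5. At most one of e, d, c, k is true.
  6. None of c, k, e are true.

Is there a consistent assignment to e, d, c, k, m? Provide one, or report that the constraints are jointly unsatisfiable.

Unsatisfiable — no assignment works.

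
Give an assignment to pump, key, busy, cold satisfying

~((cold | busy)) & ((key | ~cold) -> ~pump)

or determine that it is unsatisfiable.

pump = False, key = False, busy = False, cold = False

  ~((cold | busy)) = True
    cold | busy = False
  (key | ~cold) -> ~pump = True
    key | ~cold = True
      ~cold = True
    ~pump = True
Both conjuncts True, so the formula holds.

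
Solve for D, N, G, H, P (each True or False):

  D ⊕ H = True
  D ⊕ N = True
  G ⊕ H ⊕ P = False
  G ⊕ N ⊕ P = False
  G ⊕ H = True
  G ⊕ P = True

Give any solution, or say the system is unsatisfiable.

D=F; N=T; G=F; H=T; P=T

D ⊕ H = F ⊕ T = True ✓
D ⊕ N = F ⊕ T = True ✓
G ⊕ H ⊕ P = F ⊕ T ⊕ T = False ✓
G ⊕ N ⊕ P = F ⊕ T ⊕ T = False ✓
G ⊕ H = F ⊕ T = True ✓
G ⊕ P = F ⊕ T = True ✓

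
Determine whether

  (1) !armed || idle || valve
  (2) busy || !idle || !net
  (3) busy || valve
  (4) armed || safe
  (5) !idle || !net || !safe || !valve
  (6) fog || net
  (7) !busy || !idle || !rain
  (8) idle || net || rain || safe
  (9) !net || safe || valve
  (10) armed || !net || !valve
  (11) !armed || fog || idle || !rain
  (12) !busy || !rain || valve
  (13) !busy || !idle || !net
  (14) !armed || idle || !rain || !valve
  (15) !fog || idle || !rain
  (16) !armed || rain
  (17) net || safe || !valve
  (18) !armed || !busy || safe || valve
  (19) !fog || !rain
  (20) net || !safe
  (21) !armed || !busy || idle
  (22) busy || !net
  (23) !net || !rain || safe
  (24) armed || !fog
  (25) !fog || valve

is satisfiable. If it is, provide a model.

Set rain = False.
  then (!armed || rain) forces armed = False.
  then (armed || !fog) forces fog = False.
  then (armed || safe) forces safe = True.
  then (fog || net) forces net = True.
  then (armed || !net || !valve) forces valve = False.
  then (busy || !net) forces busy = True.
  then (!busy || !idle || !net) forces idle = False.
All clauses satisfied.

rain = False; idle = False; valve = False; net = True; busy = True; fog = False; armed = False; safe = True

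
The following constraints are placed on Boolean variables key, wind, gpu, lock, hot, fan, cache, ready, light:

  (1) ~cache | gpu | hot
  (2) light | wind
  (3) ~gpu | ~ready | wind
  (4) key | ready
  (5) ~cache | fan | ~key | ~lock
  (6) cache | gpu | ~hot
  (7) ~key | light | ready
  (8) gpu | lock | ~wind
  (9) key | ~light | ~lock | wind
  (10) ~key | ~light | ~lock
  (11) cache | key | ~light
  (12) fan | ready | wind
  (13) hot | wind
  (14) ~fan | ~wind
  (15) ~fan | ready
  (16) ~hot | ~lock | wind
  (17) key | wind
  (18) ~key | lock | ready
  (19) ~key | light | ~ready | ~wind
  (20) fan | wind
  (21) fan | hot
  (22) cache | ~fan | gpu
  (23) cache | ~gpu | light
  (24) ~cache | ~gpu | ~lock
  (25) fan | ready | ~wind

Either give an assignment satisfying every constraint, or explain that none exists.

key: False, wind: True, gpu: True, lock: False, hot: True, fan: False, cache: True, ready: True, light: True

Set key = False.
  then (key | ready) forces ready = True.
  then (key | wind) forces wind = True.
  then (~fan | ~wind) forces fan = False.
  then (fan | hot) forces hot = True.
Set gpu = True.
Try lock = True:
  (~cache | ~gpu | ~lock) forces cache = False.
  (cache | key | ~light) forces light = False.
  clause (cache | ~gpu | light) is falsified — backtrack.
So lock = False.
Try cache = False:
  (cache | key | ~light) forces light = False.
  clause (cache | ~gpu | light) is falsified — backtrack.
So cache = True.
Set light = True.
All clauses satisfied.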